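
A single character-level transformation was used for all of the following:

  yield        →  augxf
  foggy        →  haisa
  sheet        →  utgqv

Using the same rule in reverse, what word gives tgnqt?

ruler

Shifts by position in yield: pos 0: y→a (+2), pos 1: i→u (+12), pos 2: e→g (+2), pos 3: l→x (+12) — repeating every 2. It's a Vigenère-style cipher with numeric key [2,12]: position i shifts by key[i mod 2].
Undoing it on tgnqt: t−2=r, g−12=u, n−2=l, q−12=e, t−2=r.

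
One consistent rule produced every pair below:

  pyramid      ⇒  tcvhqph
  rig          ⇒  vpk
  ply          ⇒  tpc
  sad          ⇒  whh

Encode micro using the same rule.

Vowels shift forward by 7 and consonants shift forward by 4.
For micro: m(cons)+4=q, i(vowel)+7=p, c(cons)+4=g, r(cons)+4=v, o(vowel)+7=v.

qpgvv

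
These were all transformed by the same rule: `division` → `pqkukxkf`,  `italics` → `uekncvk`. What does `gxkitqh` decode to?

forgive

The output letters match the input read backwards, each shifted +2: division reversed is noisivid. Read the word backwards and shift each letter +2.
Decoding gxkitqh: shift back: g−2=e, x−2=v, k−2=i, i−2=g, t−2=r, q−2=o, h−2=f → evigrof; then reverse → forgive.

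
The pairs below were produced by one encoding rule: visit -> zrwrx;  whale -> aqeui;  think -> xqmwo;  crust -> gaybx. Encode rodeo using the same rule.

Shifts by position in visit: pos 0: v→z (+4), pos 1: i→r (+9), pos 2: s→w (+4), pos 3: i→r (+9) — repeating every 2. It's a Vigenère-style cipher with numeric key [4,9]: position i shifts by key[i mod 2].
For rodeo: r+4=v, o+9=x, d+4=h, e+9=n, o+4=s.

vxhns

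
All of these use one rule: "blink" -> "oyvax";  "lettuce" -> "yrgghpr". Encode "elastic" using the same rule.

This is a Caesar cipher with shift 13.
Applying it to elastic: e+13=r, l+13=y, a+13=n, s+13=f, t+13=g, i+13=v, c+13=p.

rynfgvp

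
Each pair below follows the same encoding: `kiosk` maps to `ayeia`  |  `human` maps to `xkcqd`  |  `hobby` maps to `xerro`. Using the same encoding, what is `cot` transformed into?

sej

Compare letters: k→a is +16, i→y is +16, o→e is +16 — a constant shift. Each letter is shifted forward by 16 in the alphabet (a Caesar shift of +16).
On cot: c+16=s, o+16=e, t+16=j.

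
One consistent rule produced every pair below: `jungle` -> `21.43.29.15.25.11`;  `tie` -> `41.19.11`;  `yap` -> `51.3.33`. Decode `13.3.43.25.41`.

j(#10)→21 and u(#21)→43: differences scale by 2, so n = 2·pos + 1. The formula is n = 2×(alphabet index, a=1) + 1.
Reversing it on 13.3.43.25.41: 13→(13−1)÷2=6=f, 3→(3−1)÷2=1=a, 43→(43−1)÷2=21=u, 25→(25−1)÷2=12=l, 41→(41−1)÷2=20=t.

fault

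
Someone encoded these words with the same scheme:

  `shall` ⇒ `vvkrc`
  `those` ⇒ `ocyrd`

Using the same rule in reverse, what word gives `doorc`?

The output letters match the input read backwards, each shifted +10: shall reversed is llahs. The word is reversed, then every letter is shifted forward by 10.
Reversing it on doorc: shift back: d−10=t, o−10=e, o−10=e, r−10=h, c−10=s → teehs; then reverse → sheet.

sheet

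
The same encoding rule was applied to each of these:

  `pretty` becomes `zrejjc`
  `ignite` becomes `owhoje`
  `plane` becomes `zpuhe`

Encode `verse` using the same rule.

berae

p(15)→z(25) and r(17)→r(17) fit y≡9x+20 (mod 26); the inverse of 9 mod 26 is 3. This is an affine cipher: with a=0,…,z=25, each position x becomes (9x+20) mod 26.
Applying it to verse: v(21)→9·21+20≡1=b; e(4)→9·4+20≡4=e; r(17)→9·17+20≡17=r; s(18)→9·18+20≡0=a; e(4)→9·4+20≡4=e (all mod 26).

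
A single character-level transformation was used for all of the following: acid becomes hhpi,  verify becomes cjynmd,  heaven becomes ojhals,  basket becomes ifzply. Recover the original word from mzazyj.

future

Shifts by position in acid: pos 0: a→h (+7), pos 1: c→h (+5), pos 2: i→p (+7), pos 3: d→i (+5) — repeating every 2. A repeating key of period 2 is used — shifts +7, +5 over and over.
Decoding mzazyj: m−7=f, z−5=u, a−7=t, z−5=u, y−7=r, j−5=e.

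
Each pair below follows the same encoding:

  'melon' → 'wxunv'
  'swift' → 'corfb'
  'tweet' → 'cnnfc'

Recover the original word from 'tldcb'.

stuck

Read the word backwards and shift each letter +9.
Undoing it on tldcb: shift back: t−9=k, l−9=c, d−9=u, c−9=t, b−9=s → kcuts; then reverse → stuck.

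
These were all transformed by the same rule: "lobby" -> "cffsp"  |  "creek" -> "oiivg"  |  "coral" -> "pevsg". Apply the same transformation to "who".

The output letters match the input read backwards, each shifted +4: lobby reversed is ybbol. Two steps: reverse the string, then apply a Caesar shift of +4.
For who: reverse → ohw; then shift: o+4=s, h+4=l, w+4=a.

sla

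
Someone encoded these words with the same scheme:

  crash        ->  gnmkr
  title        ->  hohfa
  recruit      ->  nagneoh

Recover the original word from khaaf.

c(2)→g(6) and r(17)→n(13) fit y≡23x+12 (mod 26); the inverse of 23 mod 26 is 17. Each letter's alphabet position (a=0..z=25) is mapped through 23·x+12 mod 26 — an affine cipher.
Undoing it on khaaf: k(10)→17·(10−12)≡18=s; h(7)→17·(7−12)≡19=t; a(0)→17·(0−12)≡4=e; a(0)→17·(0−12)≡4=e; f(5)→17·(5−12)≡11=l (all mod 26).

steel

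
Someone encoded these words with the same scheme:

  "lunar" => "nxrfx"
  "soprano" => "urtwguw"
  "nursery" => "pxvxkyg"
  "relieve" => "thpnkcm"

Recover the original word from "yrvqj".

In lunar: l→n is +2, u→x is +3, n→r is +4, a→f is +5 — the shift increases by 1 each position. The shift increases by 1 at each position, starting from +2: 2, 3, 4, ….
Undoing it on yrvqj: y−2=w, r−3=o, v−4=r, q−5=l, j−6=d.

world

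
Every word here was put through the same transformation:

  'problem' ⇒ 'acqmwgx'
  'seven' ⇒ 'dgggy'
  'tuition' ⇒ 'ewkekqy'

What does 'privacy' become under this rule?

ackgcnj

The rule splits by letter class: vowels +2, consonants +11.
On privacy: p(cons)+11=a, r(cons)+11=c, i(vowel)+2=k, v(cons)+11=g, a(vowel)+2=c, c(cons)+11=n, y(cons)+11=j.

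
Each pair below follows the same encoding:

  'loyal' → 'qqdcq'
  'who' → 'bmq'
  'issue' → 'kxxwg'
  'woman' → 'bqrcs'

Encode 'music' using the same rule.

The shift depends on letter class: consonant l→q is +5, but vowel o→q is +2. Vowels shift forward by 2 and consonants shift forward by 5.
On music: m(cons)+5=r, u(vowel)+2=w, s(cons)+5=x, i(vowel)+2=k, c(cons)+5=h.

rwxkh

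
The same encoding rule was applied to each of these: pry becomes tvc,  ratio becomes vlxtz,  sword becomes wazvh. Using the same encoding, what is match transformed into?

qlxgl

The shift depends on letter class: consonant p→t is +4, but vowel a→l is +11. Vowels shift forward by 11 and consonants shift forward by 4.
On match: m(cons)+4=q, a(vowel)+11=l, t(cons)+4=x, c(cons)+4=g, h(cons)+4=l.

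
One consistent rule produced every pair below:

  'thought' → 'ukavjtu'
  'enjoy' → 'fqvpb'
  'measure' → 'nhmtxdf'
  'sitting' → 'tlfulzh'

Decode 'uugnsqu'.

Shifts by position in thought: pos 0: t→u (+1), pos 1: h→k (+3), pos 2: o→a (+12), pos 3: u→v (+1), pos 4: g→j (+3), pos 5: h→t (+12) — repeating every 3. The shifts repeat in a cycle of length 3: positions 0,1,… shift by +1, +3, +12, then the pattern repeats.
Undoing it on uugnsqu: u−1=t, u−3=r, g−12=u, n−1=m, s−3=p, q−12=e, u−1=t.

trumpet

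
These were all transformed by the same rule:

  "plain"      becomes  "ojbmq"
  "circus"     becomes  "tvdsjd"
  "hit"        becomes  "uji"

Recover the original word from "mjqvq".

The output letters match the input read backwards, each shifted +1: plain reversed is nialp. The word is reversed, then every letter is shifted forward by 1.
Undoing it on mjqvq: shift back: m−1=l, j−1=i, q−1=p, v−1=u, q−1=p → lipup; then reverse → pupil.

pupil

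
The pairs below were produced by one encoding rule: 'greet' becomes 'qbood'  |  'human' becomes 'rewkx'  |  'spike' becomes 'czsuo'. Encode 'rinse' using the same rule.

bsxco

Compare letters: g→q is +10, r→b is +10, e→o is +10 — a constant shift. This is a Caesar cipher with shift 10.
On rinse: r+10=b, i+10=s, n+10=x, s+10=c, e+10=o.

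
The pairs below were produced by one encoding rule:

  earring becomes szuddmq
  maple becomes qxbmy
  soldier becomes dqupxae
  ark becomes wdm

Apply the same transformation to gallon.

zaxxms

The output letters match the input read backwards, each shifted +12: earring reversed is gnirrae. Two steps: reverse the string, then apply a Caesar shift of +12.
For gallon: reverse → nollag; then shift: n+12=z, o+12=a, l+12=x, l+12=x, a+12=m, g+12=s.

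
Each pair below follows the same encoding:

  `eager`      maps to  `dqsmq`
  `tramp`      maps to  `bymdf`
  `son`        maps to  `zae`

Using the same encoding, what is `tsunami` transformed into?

uymzgef

Two steps: reverse the string, then apply a Caesar shift of +12.
On tsunami: reverse → imanust; then shift: i+12=u, m+12=y, a+12=m, n+12=z, u+12=g, s+12=e, t+12=f.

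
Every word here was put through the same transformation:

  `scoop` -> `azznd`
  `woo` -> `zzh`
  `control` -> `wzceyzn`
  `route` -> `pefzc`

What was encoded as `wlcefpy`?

The output letters match the input read backwards, each shifted +11: scoop reversed is poocs. The word is reversed, then every letter is shifted forward by 11.
Reversing it on wlcefpy: shift back: w−11=l, l−11=a, c−11=r, e−11=t, f−11=u, p−11=e, y−11=n → lartuen; then reverse → neutral.

neutral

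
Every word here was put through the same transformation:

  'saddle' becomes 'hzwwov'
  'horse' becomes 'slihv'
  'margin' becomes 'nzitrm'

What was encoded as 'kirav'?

prize

Each letter is replaced by its mirror in the alphabet: a↔z, b↔y, c↔x, and so on (the Atbash cipher).
Undoing it on kirav: k↔p, i↔r, r↔i, a↔z, v↔e.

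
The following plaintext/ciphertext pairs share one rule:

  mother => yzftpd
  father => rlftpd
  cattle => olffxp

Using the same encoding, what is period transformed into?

The shift depends on letter class: consonant m→y is +12, but vowel o→z is +11. The rule splits by letter class: vowels +11, consonants +12.
For period: p(cons)+12=b, e(vowel)+11=p, r(cons)+12=d, i(vowel)+11=t, o(vowel)+11=z, d(cons)+12=p.

bpdtzp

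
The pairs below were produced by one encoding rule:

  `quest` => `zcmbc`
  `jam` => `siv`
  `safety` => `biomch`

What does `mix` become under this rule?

vqg

The shift depends on letter class: consonant q→z is +9, but vowel u→c is +8. Two shifts are in play — +8 for a/e/i/o/u, +9 for every other letter.
Applying it to mix: m(cons)+9=v, i(vowel)+8=q, x(cons)+9=g.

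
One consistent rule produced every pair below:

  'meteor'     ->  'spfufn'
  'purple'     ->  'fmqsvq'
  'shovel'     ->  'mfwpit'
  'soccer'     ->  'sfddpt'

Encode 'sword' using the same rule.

Read the word backwards and shift each letter +1.
On sword: reverse → drows; then shift: d+1=e, r+1=s, o+1=p, w+1=x, s+1=t.

espxt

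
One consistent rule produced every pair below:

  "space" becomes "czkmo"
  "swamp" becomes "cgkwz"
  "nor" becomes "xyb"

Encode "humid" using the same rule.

Compare letters: s→c is +10, p→z is +10, a→k is +10 — a constant shift. This is a Caesar cipher with shift 10.
Applying it to humid: h+10=r, u+10=e, m+10=w, i+10=s, d+10=n.

rewsn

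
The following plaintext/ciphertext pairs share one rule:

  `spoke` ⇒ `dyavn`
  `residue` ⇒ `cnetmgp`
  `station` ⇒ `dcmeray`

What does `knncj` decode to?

zebra

Shifts by position in spoke: pos 0: s→d (+11), pos 1: p→y (+9), pos 2: o→a (+12), pos 3: k→v (+11), pos 4: e→n (+9) — repeating every 3. It's a Vigenère-style cipher with numeric key [11,9,12]: position i shifts by key[i mod 3].
Decoding knncj: k−11=z, n−9=e, n−12=b, c−11=r, j−9=a.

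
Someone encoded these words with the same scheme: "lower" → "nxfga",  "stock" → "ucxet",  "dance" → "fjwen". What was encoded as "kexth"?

Shifts by position in lower: pos 0: l→n (+2), pos 1: o→x (+9), pos 2: w→f (+9), pos 3: e→g (+2), pos 4: r→a (+9) — repeating every 3. It's a Vigenère-style cipher with numeric key [2,9,9]: position i shifts by key[i mod 3].
Decoding kexth: k−2=i, e−9=v, x−9=o, t−2=r, h−9=y.

ivory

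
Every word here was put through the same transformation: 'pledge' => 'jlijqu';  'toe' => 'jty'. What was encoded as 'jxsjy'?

tense

The word is reversed, then every letter is shifted forward by 5.
Reversing it on jxsjy: shift back: j−5=e, x−5=s, s−5=n, j−5=e, y−5=t → esnet; then reverse → tense.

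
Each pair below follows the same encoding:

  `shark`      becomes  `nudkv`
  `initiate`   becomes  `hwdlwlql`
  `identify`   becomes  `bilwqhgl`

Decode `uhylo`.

Two steps: reverse the string, then apply a Caesar shift of +3.
Reversing it on uhylo: shift back: u−3=r, h−3=e, y−3=v, l−3=i, o−3=l → revil; then reverse → liver.

liver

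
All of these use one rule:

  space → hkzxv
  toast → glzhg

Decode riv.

Each pair mirrors across the alphabet (s↔h, p↔k, a↔z): positions sum to 25. Each letter is replaced by its mirror in the alphabet: a↔z, b↔y, c↔x, and so on (the Atbash cipher).
Decoding riv: r↔i, i↔r, v↔e.

ire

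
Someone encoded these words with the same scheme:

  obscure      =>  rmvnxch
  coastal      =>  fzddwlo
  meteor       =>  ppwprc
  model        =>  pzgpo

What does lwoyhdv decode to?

The shifts repeat in a cycle of length 2: positions 0,1,… shift by +3, +11, then the pattern repeats.
Undoing it on lwoyhdv: l−3=i, w−11=l, o−3=l, y−11=n, h−3=e, d−11=s, v−3=s.

illness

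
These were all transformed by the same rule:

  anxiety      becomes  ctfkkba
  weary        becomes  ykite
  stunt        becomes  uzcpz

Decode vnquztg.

Shifts by position in anxiety: pos 0: a→c (+2), pos 1: n→t (+6), pos 2: x→f (+8), pos 3: i→k (+2), pos 4: e→k (+6), pos 5: t→b (+8) — repeating every 3. It's a Vigenère-style cipher with numeric key [2,6,8]: position i shifts by key[i mod 3].
Reversing it on vnquztg: v−2=t, n−6=h, q−8=i, u−2=s, z−6=t, t−8=l, g−2=e.

thistle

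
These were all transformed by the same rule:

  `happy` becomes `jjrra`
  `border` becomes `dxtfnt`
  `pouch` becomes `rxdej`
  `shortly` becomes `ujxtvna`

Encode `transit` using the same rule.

vtjpurv

The rule splits by letter class: vowels +9, consonants +2.
On transit: t(cons)+2=v, r(cons)+2=t, a(vowel)+9=j, n(cons)+2=p, s(cons)+2=u, i(vowel)+9=r, t(cons)+2=v.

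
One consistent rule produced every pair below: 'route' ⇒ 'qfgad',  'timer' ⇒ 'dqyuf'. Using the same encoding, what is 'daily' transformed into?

The output letters match the input read backwards, each shifted +12: route reversed is etuor. Read the word backwards and shift each letter +12.
On daily: reverse → yliad; then shift: y+12=k, l+12=x, i+12=u, a+12=m, d+12=p.

kxump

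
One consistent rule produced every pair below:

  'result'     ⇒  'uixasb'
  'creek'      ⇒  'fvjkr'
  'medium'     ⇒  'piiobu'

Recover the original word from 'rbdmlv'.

In result: r→u is +3, e→i is +4, s→x is +5, u→a is +6 — the shift increases by 1 each position. The shift increases by 1 at each position, starting from +3: 3, 4, 5, ….
Decoding rbdmlv: r−3=o, b−4=x, d−5=y, m−6=g, l−7=e, v−8=n.

oxygen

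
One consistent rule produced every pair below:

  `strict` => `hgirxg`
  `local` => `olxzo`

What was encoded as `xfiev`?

Each pair mirrors across the alphabet (s↔h, t↔g, r↔i): positions sum to 25. This is the alphabet-reversal cipher (Atbash): a becomes z, b becomes y, etc.
Reversing it on xfiev: x↔c, f↔u, i↔r, e↔v, v↔e.

curve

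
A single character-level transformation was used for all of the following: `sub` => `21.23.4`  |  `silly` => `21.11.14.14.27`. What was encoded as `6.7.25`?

dew

Each letter is replaced by its alphabet position (a=1..z=26) + 2.
Undoing it on 6.7.25: 6→(6−2)÷1=4=d, 7→(7−2)÷1=5=e, 25→(25−2)÷1=23=w.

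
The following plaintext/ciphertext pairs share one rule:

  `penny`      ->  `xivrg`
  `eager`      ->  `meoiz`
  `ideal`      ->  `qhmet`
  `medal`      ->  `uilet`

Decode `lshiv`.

dozen

Shifts by position in penny: pos 0: p→x (+8), pos 1: e→i (+4), pos 2: n→v (+8), pos 3: n→r (+4) — repeating every 2. The shifts repeat in a cycle of length 2: positions 0,1,… shift by +8, +4, then the pattern repeats.
Undoing it on lshiv: l−8=d, s−4=o, h−8=z, i−4=e, v−8=n.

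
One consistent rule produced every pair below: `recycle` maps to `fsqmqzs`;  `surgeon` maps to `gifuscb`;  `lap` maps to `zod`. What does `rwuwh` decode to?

digit

Compare letters: r→f is +14, e→s is +14, c→q is +14 — a constant shift. It's a constant shift of +14 (ROT14).
Undoing it on rwuwh: r−14=d, w−14=i, u−14=g, w−14=i, h−14=t.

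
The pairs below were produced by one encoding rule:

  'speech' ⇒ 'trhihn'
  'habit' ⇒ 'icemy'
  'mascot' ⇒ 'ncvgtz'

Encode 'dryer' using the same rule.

In speech: s→t is +1, p→r is +2, e→h is +3, e→i is +4 — the shift increases by 1 each position. Letter i (0-indexed) is shifted by i+1, so successive shifts are 1, 2, 3, ….
For dryer: d+1=e, r+2=t, y+3=b, e+4=i, r+5=w.

etbiw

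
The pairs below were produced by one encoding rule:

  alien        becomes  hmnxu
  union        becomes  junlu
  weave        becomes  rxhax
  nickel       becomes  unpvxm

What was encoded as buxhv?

sneak

Treating letters as 0–25, the rule is x ↦ 17x + 7 (mod 26).
Reversing it on buxhv: b(1)→23·(1−7)≡18=s; u(20)→23·(20−7)≡13=n; x(23)→23·(23−7)≡4=e; h(7)→23·(7−7)≡0=a; v(21)→23·(21−7)≡10=k (all mod 26).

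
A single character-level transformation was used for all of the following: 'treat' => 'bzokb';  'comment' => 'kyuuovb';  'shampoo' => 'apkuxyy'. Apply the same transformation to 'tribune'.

The shift depends on letter class: consonant t→b is +8, but vowel e→o is +10. Two shifts are in play — +10 for a/e/i/o/u, +8 for every other letter.
For tribune: t(cons)+8=b, r(cons)+8=z, i(vowel)+10=s, b(cons)+8=j, u(vowel)+10=e, n(cons)+8=v, e(vowel)+10=o.

bzsjevo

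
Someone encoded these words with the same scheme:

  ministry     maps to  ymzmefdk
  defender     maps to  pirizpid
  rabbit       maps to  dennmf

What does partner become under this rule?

The shift depends on letter class: consonant m→y is +12, but vowel i→m is +4. Two shifts are in play — +4 for a/e/i/o/u, +12 for every other letter.
For partner: p(cons)+12=b, a(vowel)+4=e, r(cons)+12=d, t(cons)+12=f, n(cons)+12=z, e(vowel)+4=i, r(cons)+12=d.

bedfzid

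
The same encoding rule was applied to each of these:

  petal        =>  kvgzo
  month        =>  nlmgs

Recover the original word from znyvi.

Letters are reflected about the middle of the alphabet (position → 25−position): Atbash.
Decoding znyvi: z↔a, n↔m, y↔b, v↔e, i↔r.

amber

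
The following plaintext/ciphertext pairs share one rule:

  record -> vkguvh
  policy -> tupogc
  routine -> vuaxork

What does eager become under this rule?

The shift depends on letter class: consonant r→v is +4, but vowel e→k is +6. The rule splits by letter class: vowels +6, consonants +4.
On eager: e(vowel)+6=k, a(vowel)+6=g, g(cons)+4=k, e(vowel)+6=k, r(cons)+4=v.

kgkkv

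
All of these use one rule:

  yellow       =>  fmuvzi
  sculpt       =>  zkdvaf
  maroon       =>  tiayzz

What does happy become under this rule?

In yellow: y→f is +7, e→m is +8, l→u is +9, l→v is +10 — the shift increases by 1 each position. Letter i (0-indexed) is shifted by i+7, so successive shifts are 7, 8, 9, ….
For happy: h+7=o, a+8=i, p+9=y, p+10=z, y+11=j.

oiyzj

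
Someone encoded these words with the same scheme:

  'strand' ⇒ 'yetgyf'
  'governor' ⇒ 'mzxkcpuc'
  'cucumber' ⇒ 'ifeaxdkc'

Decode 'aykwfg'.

unique

Shifts by position in strand: pos 0: s→y (+6), pos 1: t→e (+11), pos 2: r→t (+2), pos 3: a→g (+6), pos 4: n→y (+11), pos 5: d→f (+2) — repeating every 3. A repeating key of period 3 is used — shifts +6, +11, +2 over and over.
Reversing it on aykwfg: a−6=u, y−11=n, k−2=i, w−6=q, f−11=u, g−2=e.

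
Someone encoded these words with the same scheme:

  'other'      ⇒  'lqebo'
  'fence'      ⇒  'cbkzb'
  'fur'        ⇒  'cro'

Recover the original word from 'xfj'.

aim

Every letter moves 23 places later in the alphabet, wrapping around z→a.
Reversing it on xfj: x−23=a, f−23=i, j−23=m.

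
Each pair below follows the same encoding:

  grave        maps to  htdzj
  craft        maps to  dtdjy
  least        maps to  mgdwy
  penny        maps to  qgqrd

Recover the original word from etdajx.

drawer

In grave: g→h is +1, r→t is +2, a→d is +3, v→z is +4 — the shift increases by 1 each position. Letter i (0-indexed) is shifted by i+1, so successive shifts are 1, 2, 3, ….
Decoding etdajx: e−1=d, t−2=r, d−3=a, a−4=w, j−5=e, x−6=r.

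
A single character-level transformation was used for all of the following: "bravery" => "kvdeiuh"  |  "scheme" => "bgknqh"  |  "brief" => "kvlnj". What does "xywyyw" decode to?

output

It's a Vigenère-style cipher with numeric key [9,4,3]: position i shifts by key[i mod 3].
Decoding xywyyw: x−9=o, y−4=u, w−3=t, y−9=p, y−4=u, w−3=t.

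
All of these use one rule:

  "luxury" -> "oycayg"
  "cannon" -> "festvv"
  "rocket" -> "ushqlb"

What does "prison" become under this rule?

In luxury: l→o is +3, u→y is +4, x→c is +5, u→a is +6 — the shift increases by 1 each position. Each letter shifts forward by (position + 3), i.e. 3, 4, 5, … — the shift grows by one for each successive letter.
Applying it to prison: p+3=s, r+4=v, i+5=n, s+6=y, o+7=v, n+8=v.

svnyvv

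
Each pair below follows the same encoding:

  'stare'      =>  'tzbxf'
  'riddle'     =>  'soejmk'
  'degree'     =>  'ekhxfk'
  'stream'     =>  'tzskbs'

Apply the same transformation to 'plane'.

Shifts by position in stare: pos 0: s→t (+1), pos 1: t→z (+6), pos 2: a→b (+1), pos 3: r→x (+6) — repeating every 2. A repeating key of period 2 is used — shifts +1, +6 over and over.
On plane: p+1=q, l+6=r, a+1=b, n+6=t, e+1=f.

qrbtf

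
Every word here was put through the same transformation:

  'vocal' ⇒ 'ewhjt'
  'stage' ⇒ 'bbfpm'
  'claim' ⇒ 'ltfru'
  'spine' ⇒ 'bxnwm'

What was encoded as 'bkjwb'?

Shifts by position in vocal: pos 0: v→e (+9), pos 1: o→w (+8), pos 2: c→h (+5), pos 3: a→j (+9), pos 4: l→t (+8) — repeating every 3. A repeating key of period 3 is used — shifts +9, +8, +5 over and over.
Decoding bkjwb: b−9=s, k−8=c, j−5=e, w−9=n, b−8=t.

scent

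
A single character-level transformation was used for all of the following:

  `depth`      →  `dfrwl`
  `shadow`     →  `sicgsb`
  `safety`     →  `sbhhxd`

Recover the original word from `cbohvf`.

In depth: d→d is +0, e→f is +1, p→r is +2, t→w is +3 — the shift increases by 1 each position. Each letter shifts forward by its position index (0, 1, 2, …) — the shift grows by one for each successive letter.
Reversing it on cbohvf: c−0=c, b−1=a, o−2=m, h−3=e, v−4=r, f−5=a.

camera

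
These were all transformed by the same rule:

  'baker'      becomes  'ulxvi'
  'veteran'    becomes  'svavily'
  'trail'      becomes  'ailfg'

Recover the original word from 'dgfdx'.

This is an affine cipher: with a=0,…,z=25, each position x becomes (9x+11) mod 26.
Reversing it on dgfdx: d(3)→3·(3−11)≡2=c; g(6)→3·(6−11)≡11=l; f(5)→3·(5−11)≡8=i; d(3)→3·(3−11)≡2=c; x(23)→3·(23−11)≡10=k (all mod 26).

click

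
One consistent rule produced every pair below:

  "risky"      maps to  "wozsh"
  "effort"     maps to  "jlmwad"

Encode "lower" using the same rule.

qudma

In risky: r→w is +5, i→o is +6, s→z is +7, k→s is +8 — the shift increases by 1 each position. Letter i (0-indexed) is shifted by i+5, so successive shifts are 5, 6, 7, ….
For lower: l+5=q, o+6=u, w+7=d, e+8=m, r+9=a.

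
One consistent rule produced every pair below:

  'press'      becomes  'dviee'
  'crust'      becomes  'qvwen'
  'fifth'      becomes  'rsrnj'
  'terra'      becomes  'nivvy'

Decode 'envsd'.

strip

p(15)→d(3) and r(17)→v(21) fit y≡9x+24 (mod 26); the inverse of 9 mod 26 is 3. This is an affine cipher: with a=0,…,z=25, each position x becomes (9x+24) mod 26.
Undoing it on envsd: e(4)→3·(4−24)≡18=s; n(13)→3·(13−24)≡19=t; v(21)→3·(21−24)≡17=r; s(18)→3·(18−24)≡8=i; d(3)→3·(3−24)≡15=p (all mod 26).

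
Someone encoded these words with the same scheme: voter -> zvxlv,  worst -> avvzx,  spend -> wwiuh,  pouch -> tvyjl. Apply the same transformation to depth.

hltal

Shifts by position in voter: pos 0: v→z (+4), pos 1: o→v (+7), pos 2: t→x (+4), pos 3: e→l (+7) — repeating every 2. A repeating key of period 2 is used — shifts +4, +7 over and over.
Applying it to depth: d+4=h, e+7=l, p+4=t, t+7=a, h+4=l.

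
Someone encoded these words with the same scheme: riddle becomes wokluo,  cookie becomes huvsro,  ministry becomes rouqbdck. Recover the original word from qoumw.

linen

Each letter shifts forward by (position + 5), i.e. 5, 6, 7, … — the shift grows by one for each successive letter.
Undoing it on qoumw: q−5=l, o−6=i, u−7=n, m−8=e, w−9=n.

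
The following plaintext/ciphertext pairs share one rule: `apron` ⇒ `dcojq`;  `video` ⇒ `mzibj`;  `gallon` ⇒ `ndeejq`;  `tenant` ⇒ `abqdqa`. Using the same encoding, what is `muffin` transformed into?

xtuuzq

a(0)→d(3) and p(15)→c(2) fit y≡19x+3 (mod 26); the inverse of 19 mod 26 is 11. Each letter's alphabet position (a=0..z=25) is mapped through 19·x+3 mod 26 — an affine cipher.
For muffin: m(12)→19·12+3≡23=x; u(20)→19·20+3≡19=t; f(5)→19·5+3≡20=u; f(5)→19·5+3≡20=u; i(8)→19·8+3≡25=z; n(13)→19·13+3≡16=q (all mod 26).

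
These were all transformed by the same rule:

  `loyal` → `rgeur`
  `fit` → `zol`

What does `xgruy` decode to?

solar

The output letters match the input read backwards, each shifted +6: loyal reversed is layol. The word is reversed, then every letter is shifted forward by 6.
Reversing it on xgruy: shift back: x−6=r, g−6=a, r−6=l, u−6=o, y−6=s → ralos; then reverse → solar.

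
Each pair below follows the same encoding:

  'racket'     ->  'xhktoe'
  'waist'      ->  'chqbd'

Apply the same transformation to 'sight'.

ypoqd

In racket: r→x is +6, a→h is +7, c→k is +8, k→t is +9 — the shift increases by 1 each position. The shift increases by 1 at each position, starting from +6: 6, 7, 8, ….
For sight: s+6=y, i+7=p, g+8=o, h+9=q, t+10=d.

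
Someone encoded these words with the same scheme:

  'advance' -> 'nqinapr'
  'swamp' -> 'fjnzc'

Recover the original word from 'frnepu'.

search

It's a constant shift of +13 (ROT13).
Reversing it on frnepu: f−13=s, r−13=e, n−13=a, e−13=r, p−13=c, u−13=h.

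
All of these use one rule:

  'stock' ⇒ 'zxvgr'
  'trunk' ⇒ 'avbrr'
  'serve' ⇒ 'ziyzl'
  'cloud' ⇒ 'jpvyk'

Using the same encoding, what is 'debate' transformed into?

kiieai

Shifts by position in stock: pos 0: s→z (+7), pos 1: t→x (+4), pos 2: o→v (+7), pos 3: c→g (+4) — repeating every 2. The shifts repeat in a cycle of length 2: positions 0,1,… shift by +7, +4, then the pattern repeats.
On debate: d+7=k, e+4=i, b+7=i, a+4=e, t+7=a, e+4=i.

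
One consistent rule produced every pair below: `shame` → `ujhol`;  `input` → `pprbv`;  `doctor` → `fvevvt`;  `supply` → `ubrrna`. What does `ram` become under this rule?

The shift depends on letter class: consonant s→u is +2, but vowel a→h is +7. Vowels shift forward by 7 and consonants shift forward by 2.
Applying it to ram: r(cons)+2=t, a(vowel)+7=h, m(cons)+2=o.

tho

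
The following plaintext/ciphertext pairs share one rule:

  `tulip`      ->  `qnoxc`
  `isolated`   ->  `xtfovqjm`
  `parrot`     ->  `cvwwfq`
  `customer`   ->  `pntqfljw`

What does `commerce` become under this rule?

pflljwpj

t(19)→q(16) and u(20)→n(13) fit y≡23x+21 (mod 26); the inverse of 23 mod 26 is 17. This is an affine cipher: with a=0,…,z=25, each position x becomes (23x+21) mod 26.
On commerce: c(2)→23·2+21≡15=p; o(14)→23·14+21≡5=f; m(12)→23·12+21≡11=l; m(12)→23·12+21≡11=l; e(4)→23·4+21≡9=j; r(17)→23·17+21≡22=w; c(2)→23·2+21≡15=p; e(4)→23·4+21≡9=j (all mod 26).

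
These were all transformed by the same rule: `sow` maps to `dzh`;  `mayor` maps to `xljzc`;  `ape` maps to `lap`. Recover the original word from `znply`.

ocean

Compare letters: s→d is +11, o→z is +11, w→h is +11 — a constant shift. This is a Caesar cipher with shift 11.
Reversing it on znply: z−11=o, n−11=c, p−11=e, l−11=a, y−11=n.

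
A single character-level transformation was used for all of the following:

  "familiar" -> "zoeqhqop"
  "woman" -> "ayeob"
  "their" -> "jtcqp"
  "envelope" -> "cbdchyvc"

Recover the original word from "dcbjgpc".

f(5)→z(25) and a(0)→o(14) fit y≡23x+14 (mod 26); the inverse of 23 mod 26 is 17. Each letter's alphabet position (a=0..z=25) is mapped through 23·x+14 mod 26 — an affine cipher.
Decoding dcbjgpc: d(3)→17·(3−14)≡21=v; c(2)→17·(2−14)≡4=e; b(1)→17·(1−14)≡13=n; j(9)→17·(9−14)≡19=t; g(6)→17·(6−14)≡20=u; p(15)→17·(15−14)≡17=r; c(2)→17·(2−14)≡4=e (all mod 26).

venture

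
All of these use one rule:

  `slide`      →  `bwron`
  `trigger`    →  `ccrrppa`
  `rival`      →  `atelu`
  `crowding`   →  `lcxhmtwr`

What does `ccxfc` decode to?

A repeating key of period 2 is used — shifts +9, +11 over and over.
Reversing it on ccxfc: c−9=t, c−11=r, x−9=o, f−11=u, c−9=t.

trout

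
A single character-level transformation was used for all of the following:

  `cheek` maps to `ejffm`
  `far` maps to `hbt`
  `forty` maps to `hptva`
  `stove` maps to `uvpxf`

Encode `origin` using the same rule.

ptjijp

The shift depends on letter class: consonant c→e is +2, but vowel e→f is +1. Two shifts are in play — +1 for a/e/i/o/u, +2 for every other letter.
For origin: o(vowel)+1=p, r(cons)+2=t, i(vowel)+1=j, g(cons)+2=i, i(vowel)+1=j, n(cons)+2=p.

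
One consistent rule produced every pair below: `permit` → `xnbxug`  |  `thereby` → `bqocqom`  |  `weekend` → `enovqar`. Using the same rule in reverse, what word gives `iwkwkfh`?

analyst

In permit: p→x is +8, e→n is +9, r→b is +10, m→x is +11 — the shift increases by 1 each position. Each letter shifts forward by (position + 8), i.e. 8, 9, 10, … — the shift grows by one for each successive letter.
Undoing it on iwkwkfh: i−8=a, w−9=n, k−10=a, w−11=l, k−12=y, f−13=s, h−14=t.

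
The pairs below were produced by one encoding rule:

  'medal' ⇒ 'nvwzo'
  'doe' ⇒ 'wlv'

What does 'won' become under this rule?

Each pair mirrors across the alphabet (m↔n, e↔v, d↔w): positions sum to 25. Each letter is replaced by its mirror in the alphabet: a↔z, b↔y, c↔x, and so on (the Atbash cipher).
On won: w↔d, o↔l, n↔m.

dlm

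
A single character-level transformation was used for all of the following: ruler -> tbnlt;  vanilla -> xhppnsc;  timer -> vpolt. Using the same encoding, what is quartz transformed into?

The shifts repeat in a cycle of length 2: positions 0,1,… shift by +2, +7, then the pattern repeats.
On quartz: q+2=s, u+7=b, a+2=c, r+7=y, t+2=v, z+7=g.

sbcyvg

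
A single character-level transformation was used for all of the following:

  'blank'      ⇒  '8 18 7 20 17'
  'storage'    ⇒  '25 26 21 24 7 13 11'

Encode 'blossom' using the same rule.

b is letter #2 and maps to 8: an offset of 6. Each letter is replaced by its alphabet position (a=1..z=26) + 6.
On blossom: b=2→8, l=12→18, o=15→21, s=19→25, s=19→25, o=15→21, m=13→19.

8 18 21 25 25 21 19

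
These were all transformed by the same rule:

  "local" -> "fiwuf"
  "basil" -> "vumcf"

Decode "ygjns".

Compare letters: l→f is +20, o→i is +20, c→w is +20 — a constant shift. Each letter is shifted forward by 20 in the alphabet (a Caesar shift of +20).
Reversing it on ygjns: y−20=e, g−20=m, j−20=p, n−20=t, s−20=y.

empty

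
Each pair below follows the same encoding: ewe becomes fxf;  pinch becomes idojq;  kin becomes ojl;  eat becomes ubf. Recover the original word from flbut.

The output letters match the input read backwards, each shifted +1: ewe reversed is ewe. Two steps: reverse the string, then apply a Caesar shift of +1.
Undoing it on flbut: shift back: f−1=e, l−1=k, b−1=a, u−1=t, t−1=s → ekats; then reverse → stake.

stake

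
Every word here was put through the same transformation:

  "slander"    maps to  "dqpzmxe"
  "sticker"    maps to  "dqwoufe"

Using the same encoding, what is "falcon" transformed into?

zaoxmr

The output letters match the input read backwards, each shifted +12: slander reversed is rednals. Two steps: reverse the string, then apply a Caesar shift of +12.
Applying it to falcon: reverse → noclaf; then shift: n+12=z, o+12=a, c+12=o, l+12=x, a+12=m, f+12=r.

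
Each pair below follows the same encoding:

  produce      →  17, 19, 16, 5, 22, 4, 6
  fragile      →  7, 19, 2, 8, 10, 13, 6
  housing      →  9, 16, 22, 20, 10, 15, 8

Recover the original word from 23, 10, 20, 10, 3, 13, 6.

p is letter #16 and maps to 17: an offset of 1. Each letter is replaced by its alphabet position (a=1..z=26) + 1.
Decoding 23, 10, 20, 10, 3, 13, 6: 23→(23−1)÷1=22=v, 10→(10−1)÷1=9=i, 20→(20−1)÷1=19=s, 10→(10−1)÷1=9=i, 3→(3−1)÷1=2=b, 13→(13−1)÷1=12=l, 6→(6−1)÷1=5=e.

visible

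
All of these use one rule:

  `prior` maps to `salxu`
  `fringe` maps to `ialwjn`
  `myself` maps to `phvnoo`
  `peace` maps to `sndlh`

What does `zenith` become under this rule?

Shifts by position in prior: pos 0: p→s (+3), pos 1: r→a (+9), pos 2: i→l (+3), pos 3: o→x (+9) — repeating every 2. A repeating key of period 2 is used — shifts +3, +9 over and over.
Applying it to zenith: z+3=c, e+9=n, n+3=q, i+9=r, t+3=w, h+9=q.

cnqrwq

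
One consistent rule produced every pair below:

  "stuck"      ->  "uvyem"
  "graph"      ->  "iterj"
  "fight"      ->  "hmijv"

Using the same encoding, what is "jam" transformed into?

The shift depends on letter class: consonant s→u is +2, but vowel u→y is +4. The rule splits by letter class: vowels +4, consonants +2.
For jam: j(cons)+2=l, a(vowel)+4=e, m(cons)+2=o.

leo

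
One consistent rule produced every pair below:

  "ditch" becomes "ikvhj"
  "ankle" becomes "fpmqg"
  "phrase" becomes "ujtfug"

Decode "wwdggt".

Shifts by position in ditch: pos 0: d→i (+5), pos 1: i→k (+2), pos 2: t→v (+2), pos 3: c→h (+5), pos 4: h→j (+2) — repeating every 3. A repeating key of period 3 is used — shifts +5, +2, +2 over and over.
Undoing it on wwdggt: w−5=r, w−2=u, d−2=b, g−5=b, g−2=e, t−2=r.

rubber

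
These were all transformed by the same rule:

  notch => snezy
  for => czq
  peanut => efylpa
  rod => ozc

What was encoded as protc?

ridge

The output letters match the input read backwards, each shifted +11: notch reversed is hcton. Read the word backwards and shift each letter +11.
Undoing it on protc: shift back: p−11=e, r−11=g, o−11=d, t−11=i, c−11=r → egdir; then reverse → ridge.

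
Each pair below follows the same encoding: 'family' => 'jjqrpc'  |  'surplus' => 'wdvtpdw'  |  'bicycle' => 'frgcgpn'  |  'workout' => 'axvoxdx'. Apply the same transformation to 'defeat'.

The shift depends on letter class: consonant f→j is +4, but vowel a→j is +9. Vowels shift forward by 9 and consonants shift forward by 4.
Applying it to defeat: d(cons)+4=h, e(vowel)+9=n, f(cons)+4=j, e(vowel)+9=n, a(vowel)+9=j, t(cons)+4=x.

hnjnjx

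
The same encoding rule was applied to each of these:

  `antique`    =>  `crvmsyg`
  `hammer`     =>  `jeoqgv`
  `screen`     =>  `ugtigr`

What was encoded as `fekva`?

dairy

Shifts by position in antique: pos 0: a→c (+2), pos 1: n→r (+4), pos 2: t→v (+2), pos 3: i→m (+4) — repeating every 2. A repeating key of period 2 is used — shifts +2, +4 over and over.
Undoing it on fekva: f−2=d, e−4=a, k−2=i, v−4=r, a−2=y.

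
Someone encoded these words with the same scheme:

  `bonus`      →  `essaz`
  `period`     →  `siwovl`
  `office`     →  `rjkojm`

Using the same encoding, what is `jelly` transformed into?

In bonus: b→e is +3, o→s is +4, n→s is +5, u→a is +6 — the shift increases by 1 each position. The shift increases by 1 at each position, starting from +3: 3, 4, 5, ….
Applying it to jelly: j+3=m, e+4=i, l+5=q, l+6=r, y+7=f.

miqrf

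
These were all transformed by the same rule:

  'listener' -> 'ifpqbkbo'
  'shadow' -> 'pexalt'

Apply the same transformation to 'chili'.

zefif

Compare letters: l→i is +23, i→f is +23, s→p is +23 — a constant shift. Every letter moves 23 places later in the alphabet, wrapping around z→a.
On chili: c+23=z, h+23=e, i+23=f, l+23=i, i+23=f.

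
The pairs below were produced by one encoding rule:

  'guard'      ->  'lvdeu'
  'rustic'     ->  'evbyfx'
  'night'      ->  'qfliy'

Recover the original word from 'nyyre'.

Each letter's alphabet position (a=0..z=25) is mapped through 23·x+3 mod 26 — an affine cipher.
Undoing it on nyyre: n(13)→17·(13−3)≡14=o; y(24)→17·(24−3)≡19=t; y(24)→17·(24−3)≡19=t; r(17)→17·(17−3)≡4=e; e(4)→17·(4−3)≡17=r (all mod 26).

otter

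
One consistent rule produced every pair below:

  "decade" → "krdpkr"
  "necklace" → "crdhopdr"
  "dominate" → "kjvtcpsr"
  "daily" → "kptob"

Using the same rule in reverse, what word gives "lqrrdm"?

speech

This is an affine cipher: with a=0,…,z=25, each position x becomes (7x+15) mod 26.
Decoding lqrrdm: l(11)→15·(11−15)≡18=s; q(16)→15·(16−15)≡15=p; r(17)→15·(17−15)≡4=e; r(17)→15·(17−15)≡4=e; d(3)→15·(3−15)≡2=c; m(12)→15·(12−15)≡7=h (all mod 26).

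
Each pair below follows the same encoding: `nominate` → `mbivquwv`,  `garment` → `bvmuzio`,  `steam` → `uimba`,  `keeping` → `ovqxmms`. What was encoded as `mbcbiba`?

Two steps: reverse the string, then apply a Caesar shift of +8.
Decoding mbcbiba: shift back: m−8=e, b−8=t, c−8=u, b−8=t, i−8=a, b−8=t, a−8=s → etutats; then reverse → statute.

statute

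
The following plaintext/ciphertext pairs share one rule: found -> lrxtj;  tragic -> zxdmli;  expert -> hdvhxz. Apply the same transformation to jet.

phz

The shift depends on letter class: consonant f→l is +6, but vowel o→r is +3. The rule splits by letter class: vowels +3, consonants +6.
On jet: j(cons)+6=p, e(vowel)+3=h, t(cons)+6=z.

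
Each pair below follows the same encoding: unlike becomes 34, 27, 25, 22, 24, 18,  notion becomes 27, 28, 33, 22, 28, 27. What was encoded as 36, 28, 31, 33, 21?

worth

Each letter is replaced by its alphabet position (a=1..z=26) + 13.
Decoding 36, 28, 31, 33, 21: 36→(36−13)÷1=23=w, 28→(28−13)÷1=15=o, 31→(31−13)÷1=18=r, 33→(33−13)÷1=20=t, 21→(21−13)÷1=8=h.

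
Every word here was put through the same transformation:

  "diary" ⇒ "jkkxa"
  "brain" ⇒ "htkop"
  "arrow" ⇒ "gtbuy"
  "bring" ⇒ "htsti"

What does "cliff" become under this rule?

inslh

Shifts by position in diary: pos 0: d→j (+6), pos 1: i→k (+2), pos 2: a→k (+10), pos 3: r→x (+6), pos 4: y→a (+2) — repeating every 3. The shifts repeat in a cycle of length 3: positions 0,1,… shift by +6, +2, +10, then the pattern repeats.
For cliff: c+6=i, l+2=n, i+10=s, f+6=l, f+2=h.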